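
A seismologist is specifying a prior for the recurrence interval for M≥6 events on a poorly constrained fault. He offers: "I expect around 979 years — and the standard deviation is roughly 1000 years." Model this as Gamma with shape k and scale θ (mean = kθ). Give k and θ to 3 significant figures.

For Gamma(k, scale θ): mean = kθ, variance = kθ², so CV = 1/√k.
CV = SD/mean = 1000/979 = 1.021, hence k = 1/CV² = 0.958.
Then θ = mean/k = 979/0.958 = 1020.

k ≈ 0.958, θ ≈ 1020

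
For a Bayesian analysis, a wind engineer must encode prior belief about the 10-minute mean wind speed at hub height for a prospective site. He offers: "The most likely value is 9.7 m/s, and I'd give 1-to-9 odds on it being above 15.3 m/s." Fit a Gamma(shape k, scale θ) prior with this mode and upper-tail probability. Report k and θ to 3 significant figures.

k ≈ 10, θ ≈ 1.07

Gamma(k,θ) with k>1 has mode (k−1)θ, so θ = 9.7/(k−1).
Need P(X < 15.3) = 0.9 with θ tied to k this way. Start at k = 2, θ = 9.7: P(X<15.3) ≈ 0.468.
Too low — raise k to concentrate. Iterating converges to k ≈ 10.
Then θ = 9.7/(10−1) ≈ 1.07.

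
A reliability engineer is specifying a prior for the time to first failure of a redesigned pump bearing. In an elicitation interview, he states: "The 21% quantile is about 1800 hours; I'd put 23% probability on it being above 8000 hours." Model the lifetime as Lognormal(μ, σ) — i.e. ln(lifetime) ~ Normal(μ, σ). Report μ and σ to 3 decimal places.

μ ≈ 8.274, σ ≈ 0.965

If T ~ Lognormal(μ,σ) then ln T ~ Normal(μ,σ), so the p-quantile of ln T is μ + z_p·σ.
ln(1800) = 7.496 and ln(8000) = 8.987; z_{0.21} = -0.8064, z_{0.77} = 0.7388.
σ = (8.987 − 7.496)/(0.7388 − (-0.8064)) = 0.965.
μ = 7.496 − (-0.8064)·0.965 = 8.274.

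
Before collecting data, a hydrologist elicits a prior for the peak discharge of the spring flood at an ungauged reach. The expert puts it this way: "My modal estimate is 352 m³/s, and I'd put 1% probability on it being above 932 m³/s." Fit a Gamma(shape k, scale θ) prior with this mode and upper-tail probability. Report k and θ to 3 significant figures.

k ≈ 5.89, θ ≈ 72

Gamma(k,θ) with k>1 has mode (k−1)θ, so θ = 352/(k−1).
Need P(X < 932) = 0.99 with θ tied to k this way. Start at k = 2, θ = 352: P(X<932) ≈ 0.742.
Too low — raise k to concentrate. Iterating converges to k ≈ 5.89.
Then θ = 352/(5.89−1) ≈ 72.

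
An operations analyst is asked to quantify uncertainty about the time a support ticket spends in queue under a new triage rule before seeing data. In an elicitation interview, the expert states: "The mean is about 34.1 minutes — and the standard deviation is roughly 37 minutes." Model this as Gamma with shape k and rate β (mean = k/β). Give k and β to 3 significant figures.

For Gamma(k, rate β): mean = k/β, variance = k/β², so CV = 1/√k.
CV = SD/mean = 37/34.1 = 1.085, hence k = 1/CV² = 0.849.
Then β = k/mean = 0.849/34.1 = 0.0249.

k ≈ 0.849, β ≈ 0.0249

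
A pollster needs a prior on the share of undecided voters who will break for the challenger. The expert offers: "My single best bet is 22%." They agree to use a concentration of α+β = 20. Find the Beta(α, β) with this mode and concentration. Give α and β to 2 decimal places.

α = 4.96, β = 15.04

For α,β > 1 the Beta mode is (α−1)/(α+β−2). With α+β = 20, the mode is (α−1)/18.
Set (α−1)/18 = 0.22 → α = 1 + 0.22·18 = 4.96.
β = 20 − α = 15.04.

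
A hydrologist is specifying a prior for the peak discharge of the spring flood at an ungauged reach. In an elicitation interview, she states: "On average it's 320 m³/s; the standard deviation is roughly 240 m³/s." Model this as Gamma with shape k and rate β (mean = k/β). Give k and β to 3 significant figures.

k ≈ 1.78, β ≈ 0.00556

For Gamma(k, rate β): mean = k/β, variance = k/β², so CV = 1/√k.
CV = SD/mean = 240/320 = 0.75, hence k = 1/CV² = 1.78.
Then β = k/mean = 1.78/320 = 0.00556.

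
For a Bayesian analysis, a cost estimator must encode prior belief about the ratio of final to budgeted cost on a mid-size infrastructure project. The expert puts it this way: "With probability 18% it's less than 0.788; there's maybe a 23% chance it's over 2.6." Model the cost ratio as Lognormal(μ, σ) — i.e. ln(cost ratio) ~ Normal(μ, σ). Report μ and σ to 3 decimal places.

μ ≈ 0.422, σ ≈ 0.722

If T ~ Lognormal(μ,σ) then ln T ~ Normal(μ,σ), so the p-quantile of ln T is μ + z_p·σ.
ln(0.788) = -0.2383 and ln(2.6) = 0.9555; z_{0.18} = -0.9154, z_{0.77} = 0.7388.
σ = (0.9555 − -0.2383)/(0.7388 − (-0.9154)) = 0.722.
μ = -0.2383 − (-0.9154)·0.722 = 0.422.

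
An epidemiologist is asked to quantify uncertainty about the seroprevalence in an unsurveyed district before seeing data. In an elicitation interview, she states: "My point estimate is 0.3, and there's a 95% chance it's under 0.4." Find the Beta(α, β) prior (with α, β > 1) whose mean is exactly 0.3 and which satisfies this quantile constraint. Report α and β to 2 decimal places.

α ≈ 18.10, β ≈ 42.24

With mean 0.3 fixed, write α = 0.3s, β = 0.7s where s = α+β.
Need P(θ < 0.4) = 0.95 under Beta(0.3s, 0.7s). Normal approximation: (q−m)/√(m(1−m)/s) ≈ z_{0.95} = 1.64, so s ≈ 0.3·0.7·(1.64)²/(0.4−0.3)² = 56.8.
At s = 56.8: P(θ<0.4) ≈ 0.945. Adjusting to match 0.95 gives s ≈ 60.34.
So α = 0.3·60.34 ≈ 18.10, β = 0.7·60.34 ≈ 42.24.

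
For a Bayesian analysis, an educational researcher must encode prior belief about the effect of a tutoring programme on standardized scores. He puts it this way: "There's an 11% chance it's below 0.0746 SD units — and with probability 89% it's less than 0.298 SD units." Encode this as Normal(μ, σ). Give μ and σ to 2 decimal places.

μ = 0.19, σ = 0.09

For Normal(μ,σ), the p-quantile is μ + z_p·σ. Here z_{0.11} = -1.227, z_{0.89} = 1.227.
So 0.0746 = μ − 1.227σ and 0.298 = μ + 1.227σ.
Subtracting: σ = (0.298 − 0.0746)/(1.227 − (-1.227)) = 0.09.
Then μ = 0.0746 − (-1.227)·0.09 = 0.19.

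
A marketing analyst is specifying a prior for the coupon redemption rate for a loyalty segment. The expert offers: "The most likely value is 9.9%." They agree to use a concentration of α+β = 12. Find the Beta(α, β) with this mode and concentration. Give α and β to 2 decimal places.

α = 1.99, β = 10.01

For α,β > 1 the Beta mode is (α−1)/(α+β−2). With α+β = 12, the mode is (α−1)/10.
Set (α−1)/10 = 0.099 → α = 1 + 0.099·10 = 1.99.
β = 12 − α = 10.01.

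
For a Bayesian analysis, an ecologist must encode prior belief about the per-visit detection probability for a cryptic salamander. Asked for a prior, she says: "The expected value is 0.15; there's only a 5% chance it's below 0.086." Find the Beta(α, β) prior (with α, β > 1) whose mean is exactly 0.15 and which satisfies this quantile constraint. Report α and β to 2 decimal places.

With mean 0.15 fixed, write α = 0.15s, β = 0.85s where s = α+β.
Need P(θ < 0.086) = 0.05 under Beta(0.15s, 0.85s). Normal approximation: (q−m)/√(m(1−m)/s) ≈ z_{0.05} = -1.64, so s ≈ 0.15·0.85·(-1.64)²/(0.086−0.15)² = 84.2.
At s = 84.2: P(θ<0.086) ≈ 0.033. Adjusting to match 0.05 gives s ≈ 69.03.
So α = 0.15·69.03 ≈ 10.35, β = 0.85·69.03 ≈ 58.67.

α ≈ 10.35, β ≈ 58.67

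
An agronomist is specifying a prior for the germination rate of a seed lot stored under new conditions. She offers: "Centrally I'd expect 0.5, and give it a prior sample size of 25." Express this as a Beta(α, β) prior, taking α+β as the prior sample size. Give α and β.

Under the effective-sample-size interpretation, Beta(α, β) has prior mean α/(α+β) and prior sample size α+β.
So α+β = 25 and α/(α+β) = 0.5, giving α = 0.5·25 = 12.5 and β = 25 − 12.5 = 12.5.

α = 12.5, β = 12.5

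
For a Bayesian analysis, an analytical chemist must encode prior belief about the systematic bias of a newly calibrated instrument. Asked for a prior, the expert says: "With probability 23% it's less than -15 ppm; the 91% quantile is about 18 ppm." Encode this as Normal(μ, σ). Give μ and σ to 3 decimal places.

μ = -3.276, σ = 15.868

The p-quantile of Normal(μ,σ) is μ + z_p·σ, with z_{0.23} = -0.7388 and z_{0.91} = 1.341.
Eliminate σ: μ = (z₂·x₁ − z₁·x₂)/(z₂ − z₁) = (1.341·-15 − (-0.7388)·18)/2.08 = -3.276.
Then σ = (x₂ − x₁)/(z₂ − z₁) = (18 − -15)/2.08 = 15.868.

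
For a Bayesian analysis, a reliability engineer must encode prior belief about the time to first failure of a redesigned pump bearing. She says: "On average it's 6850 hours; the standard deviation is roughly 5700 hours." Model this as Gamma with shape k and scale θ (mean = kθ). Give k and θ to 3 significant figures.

For Gamma(k, scale θ): mean = kθ, variance = kθ², so CV = 1/√k.
CV = SD/mean = 5700/6850 = 0.8321, hence k = 1/CV² = 1.44.
Then θ = mean/k = 6850/1.44 = 4740.

k ≈ 1.44, θ ≈ 4740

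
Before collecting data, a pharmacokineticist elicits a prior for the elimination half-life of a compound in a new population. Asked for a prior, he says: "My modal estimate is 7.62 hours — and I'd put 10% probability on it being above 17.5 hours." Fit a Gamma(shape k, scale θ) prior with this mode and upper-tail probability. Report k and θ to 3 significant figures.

k ≈ 3.78, θ ≈ 2.74

Gamma(k,θ) with k>1 has mode (k−1)θ, so θ = 7.62/(k−1).
Need P(X < 17.5) = 0.9 with θ tied to k this way. Start at k = 2, θ = 7.62: P(X<17.5) ≈ 0.668.
Too low — raise k to concentrate. Iterating converges to k ≈ 3.78.
Then θ = 7.62/(3.78−1) ≈ 2.74.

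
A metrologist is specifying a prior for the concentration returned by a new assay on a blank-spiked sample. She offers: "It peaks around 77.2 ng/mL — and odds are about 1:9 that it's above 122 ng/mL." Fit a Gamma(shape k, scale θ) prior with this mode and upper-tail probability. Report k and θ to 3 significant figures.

Gamma(k,θ) with k>1 has mode (k−1)θ, so θ = 77.2/(k−1).
Need P(X < 122) = 0.9 with θ tied to k this way. Start at k = 2, θ = 77.2: P(X<122) ≈ 0.469.
Too low — raise k to concentrate. Iterating converges to k ≈ 9.96.
Then θ = 77.2/(9.96−1) ≈ 8.62.

k ≈ 9.96, θ ≈ 8.62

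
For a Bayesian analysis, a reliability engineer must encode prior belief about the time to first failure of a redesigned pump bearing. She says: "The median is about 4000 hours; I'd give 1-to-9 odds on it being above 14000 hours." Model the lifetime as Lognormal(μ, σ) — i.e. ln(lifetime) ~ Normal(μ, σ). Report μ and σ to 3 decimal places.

If T ~ Lognormal(μ,σ) then ln T ~ Normal(μ,σ), so the p-quantile of ln T is μ + z_p·σ.
ln(4000) = 8.294 and ln(14000) = 9.547; z_{0.5} = 0, z_{0.9} = 1.282.
σ = (9.547 − 8.294)/(1.282 − (0)) = 0.978.
μ = 8.294 − (0)·0.978 = 8.294.

μ ≈ 8.294, σ ≈ 0.978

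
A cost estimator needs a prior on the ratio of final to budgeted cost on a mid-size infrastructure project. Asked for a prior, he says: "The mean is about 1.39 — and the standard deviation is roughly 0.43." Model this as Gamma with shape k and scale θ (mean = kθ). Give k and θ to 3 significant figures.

k ≈ 10.4, θ ≈ 0.133

For Gamma(k, scale θ): mean = kθ, variance = kθ², so CV = 1/√k.
CV = SD/mean = 0.43/1.39 = 0.3094, hence k = 1/CV² = 10.4.
Then θ = mean/k = 1.39/10.4 = 0.133.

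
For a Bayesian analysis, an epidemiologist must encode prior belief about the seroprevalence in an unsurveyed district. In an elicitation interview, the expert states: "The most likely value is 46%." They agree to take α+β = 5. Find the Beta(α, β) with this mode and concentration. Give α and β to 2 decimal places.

For α,β > 1 the Beta mode is (α−1)/(α+β−2). With α+β = 5, the mode is (α−1)/3.
Set (α−1)/3 = 0.46 → α = 1 + 0.46·3 = 2.38.
β = 5 − α = 2.62.

α = 2.38, β = 2.62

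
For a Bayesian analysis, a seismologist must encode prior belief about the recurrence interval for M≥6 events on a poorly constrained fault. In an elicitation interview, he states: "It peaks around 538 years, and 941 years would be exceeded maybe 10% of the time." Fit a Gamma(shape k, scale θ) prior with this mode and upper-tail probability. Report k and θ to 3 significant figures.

k ≈ 7.07, θ ≈ 88.6

Gamma(k,θ) with k>1 has mode (k−1)θ, so θ = 538/(k−1).
Need P(X < 941) = 0.9 with θ tied to k this way. Start at k = 2, θ = 538: P(X<941) ≈ 0.522.
Too low — raise k to concentrate. Iterating converges to k ≈ 7.07.
Then θ = 538/(7.07−1) ≈ 88.6.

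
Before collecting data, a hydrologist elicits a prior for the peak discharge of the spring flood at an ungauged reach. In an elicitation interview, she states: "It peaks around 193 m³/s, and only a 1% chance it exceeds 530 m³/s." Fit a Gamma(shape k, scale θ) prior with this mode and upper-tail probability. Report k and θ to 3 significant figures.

k ≈ 5.5, θ ≈ 42.9

Gamma(k,θ) with k>1 has mode (k−1)θ, so θ = 193/(k−1).
Need P(X < 530) = 0.99 with θ tied to k this way. Start at k = 2, θ = 193: P(X<530) ≈ 0.760.
Too low — raise k to concentrate. Iterating converges to k ≈ 5.5.
Then θ = 193/(5.5−1) ≈ 42.9.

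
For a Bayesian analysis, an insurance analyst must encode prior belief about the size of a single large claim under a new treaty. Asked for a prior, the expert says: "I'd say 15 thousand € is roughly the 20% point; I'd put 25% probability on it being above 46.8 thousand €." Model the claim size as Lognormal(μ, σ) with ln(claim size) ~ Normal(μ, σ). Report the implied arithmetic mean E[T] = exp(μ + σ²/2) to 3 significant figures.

E[T] ≈ 37.4 thousand €

If T ~ Lognormal(μ,σ) then ln T ~ Normal(μ,σ), so the p-quantile of ln T is μ + z_p·σ.
ln(15) = 2.708 and ln(46.8) = 3.846; z_{0.2} = -0.8416, z_{0.75} = 0.6745.
σ = (3.846 − 2.708)/(0.6745 − (-0.8416)) = 0.750.
μ = 2.708 − (-0.8416)·0.750 = 3.340.
E[T] = exp(μ + σ²/2) = exp(3.340 + 0.2816) = 37.4 thousand €.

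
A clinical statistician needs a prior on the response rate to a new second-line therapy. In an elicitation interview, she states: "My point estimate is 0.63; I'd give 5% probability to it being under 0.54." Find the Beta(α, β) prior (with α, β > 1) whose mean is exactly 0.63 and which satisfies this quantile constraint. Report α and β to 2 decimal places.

With mean 0.63 fixed, write α = 0.63s, β = 0.37s where s = α+β.
Need P(θ < 0.54) = 0.05 under Beta(0.63s, 0.37s). Normal approximation: (q−m)/√(m(1−m)/s) ≈ z_{0.05} = -1.64, so s ≈ 0.63·0.37·(-1.64)²/(0.54−0.63)² = 77.9.
At s = 77.9: P(θ<0.54) ≈ 0.053. Adjusting to match 0.05 gives s ≈ 80.24.
So α = 0.63·80.24 ≈ 50.55, β = 0.37·80.24 ≈ 29.69.

α ≈ 50.55, β ≈ 29.69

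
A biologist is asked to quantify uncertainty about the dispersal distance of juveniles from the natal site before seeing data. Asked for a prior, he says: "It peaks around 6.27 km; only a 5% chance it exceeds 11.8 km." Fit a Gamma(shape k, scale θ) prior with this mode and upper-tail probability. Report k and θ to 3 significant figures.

Gamma(k,θ) with k>1 has mode (k−1)θ, so θ = 6.27/(k−1).
Need P(X < 11.8) = 0.95 with θ tied to k this way. Start at k = 2, θ = 6.27: P(X<11.8) ≈ 0.561.
Too low — raise k to concentrate. Iterating converges to k ≈ 7.96.
Then θ = 6.27/(7.96−1) ≈ 0.901.

k ≈ 7.96, θ ≈ 0.901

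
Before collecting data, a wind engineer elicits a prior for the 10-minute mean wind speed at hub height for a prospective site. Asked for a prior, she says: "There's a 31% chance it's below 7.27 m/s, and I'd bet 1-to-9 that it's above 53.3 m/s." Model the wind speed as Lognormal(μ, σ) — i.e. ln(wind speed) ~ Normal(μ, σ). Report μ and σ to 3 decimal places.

μ ≈ 2.540, σ ≈ 1.121

If T ~ Lognormal(μ,σ) then ln T ~ Normal(μ,σ), so the p-quantile of ln T is μ + z_p·σ.
ln(7.27) = 1.984 and ln(53.3) = 3.976; z_{0.31} = -0.4959, z_{0.9} = 1.282.
σ = (3.976 − 1.984)/(1.282 − (-0.4959)) = 1.121.
μ = 1.984 − (-0.4959)·1.121 = 2.540.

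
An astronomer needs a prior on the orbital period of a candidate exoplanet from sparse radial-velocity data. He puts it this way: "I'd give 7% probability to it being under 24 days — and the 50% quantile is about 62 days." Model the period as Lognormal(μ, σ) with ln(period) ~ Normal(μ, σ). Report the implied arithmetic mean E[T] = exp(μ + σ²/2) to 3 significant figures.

If T ~ Lognormal(μ,σ) then ln T ~ Normal(μ,σ), so the p-quantile of ln T is μ + z_p·σ.
ln(24) = 3.178 and ln(62) = 4.127; z_{0.07} = -1.476, z_{0.5} = 0.
σ = (4.127 − 3.178)/(0 − (-1.476)) = 0.643.
μ = 3.178 − (-1.476)·0.643 = 4.127.
E[T] = exp(μ + σ²/2) = exp(4.127 + 0.2068) = 76.2 days.

E[T] ≈ 76.2 days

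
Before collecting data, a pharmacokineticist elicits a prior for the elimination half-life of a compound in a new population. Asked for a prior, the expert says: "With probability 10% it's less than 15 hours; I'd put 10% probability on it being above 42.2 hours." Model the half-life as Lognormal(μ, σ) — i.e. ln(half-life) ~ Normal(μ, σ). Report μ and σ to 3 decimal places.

If T ~ Lognormal(μ,σ) then ln T ~ Normal(μ,σ), so the p-quantile of ln T is μ + z_p·σ.
ln(15) = 2.708 and ln(42.2) = 3.742; z_{0.1} = -1.282, z_{0.9} = 1.282.
σ = (3.742 − 2.708)/(1.282 − (-1.282)) = 0.404.
μ = 2.708 − (-1.282)·0.404 = 3.225.

μ ≈ 3.225, σ ≈ 0.404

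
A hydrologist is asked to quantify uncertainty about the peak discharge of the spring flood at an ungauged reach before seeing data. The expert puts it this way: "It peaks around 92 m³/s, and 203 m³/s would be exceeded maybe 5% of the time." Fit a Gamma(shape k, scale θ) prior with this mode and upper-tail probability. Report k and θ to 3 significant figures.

Gamma(k,θ) with k>1 has mode (k−1)θ, so θ = 92/(k−1).
Need P(X < 203) = 0.95 with θ tied to k this way. Start at k = 2, θ = 92: P(X<203) ≈ 0.647.
Too low — raise k to concentrate. Iterating converges to k ≈ 5.39.
Then θ = 92/(5.39−1) ≈ 20.9.

k ≈ 5.39, θ ≈ 20.9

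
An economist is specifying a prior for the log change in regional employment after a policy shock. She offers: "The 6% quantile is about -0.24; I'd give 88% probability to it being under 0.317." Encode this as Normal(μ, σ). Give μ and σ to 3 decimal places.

μ = 0.077, σ = 0.204

For Normal(μ,σ), the p-quantile is μ + z_p·σ. Here z_{0.06} = -1.555, z_{0.88} = 1.175.
So -0.24 = μ − 1.555σ and 0.317 = μ + 1.175σ.
Subtracting: σ = (0.317 − -0.24)/(1.175 − (-1.555)) = 0.204.
Then μ = -0.24 − (-1.555)·0.204 = 0.077.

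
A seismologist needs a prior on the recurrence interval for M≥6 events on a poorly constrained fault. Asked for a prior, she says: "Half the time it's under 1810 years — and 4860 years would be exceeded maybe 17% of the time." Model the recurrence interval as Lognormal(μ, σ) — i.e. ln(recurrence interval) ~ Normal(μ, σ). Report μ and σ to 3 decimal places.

If T ~ Lognormal(μ,σ) then ln T ~ Normal(μ,σ), so the p-quantile of ln T is μ + z_p·σ.
ln(1810) = 7.501 and ln(4860) = 8.489; z_{0.5} = 0, z_{0.83} = 0.9542.
σ = (8.489 − 7.501)/(0.9542 − (0)) = 1.035.
μ = 7.501 − (0)·1.035 = 7.501.

μ ≈ 7.501, σ ≈ 1.035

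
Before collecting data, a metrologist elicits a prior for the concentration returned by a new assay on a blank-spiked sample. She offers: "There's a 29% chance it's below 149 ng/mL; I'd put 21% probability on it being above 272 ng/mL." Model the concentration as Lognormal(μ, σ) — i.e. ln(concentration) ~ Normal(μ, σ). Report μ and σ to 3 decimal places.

μ ≈ 5.249, σ ≈ 0.443

If T ~ Lognormal(μ,σ) then ln T ~ Normal(μ,σ), so the p-quantile of ln T is μ + z_p·σ.
ln(149) = 5.004 and ln(272) = 5.606; z_{0.29} = -0.5534, z_{0.79} = 0.8064.
σ = (5.606 − 5.004)/(0.8064 − (-0.5534)) = 0.443.
μ = 5.004 − (-0.5534)·0.443 = 5.249.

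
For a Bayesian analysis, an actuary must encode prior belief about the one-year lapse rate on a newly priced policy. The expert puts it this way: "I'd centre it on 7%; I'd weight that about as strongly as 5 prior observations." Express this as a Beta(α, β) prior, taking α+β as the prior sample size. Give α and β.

α = 0.35, β = 4.65

Under the effective-sample-size interpretation, Beta(α, β) has prior mean α/(α+β) and prior sample size α+β.
So α+β = 5 and α/(α+β) = 0.07, giving α = 0.07·5 = 0.35 and β = 5 − 0.35 = 4.65.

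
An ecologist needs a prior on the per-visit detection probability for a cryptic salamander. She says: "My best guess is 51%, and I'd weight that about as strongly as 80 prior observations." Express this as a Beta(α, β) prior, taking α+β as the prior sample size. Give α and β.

α = 40.8, β = 39.2

Under the effective-sample-size interpretation, Beta(α, β) has prior mean α/(α+β) and prior sample size α+β.
So α+β = 80 and α/(α+β) = 0.51, giving α = 0.51·80 = 40.8 and β = 80 − 40.8 = 39.2.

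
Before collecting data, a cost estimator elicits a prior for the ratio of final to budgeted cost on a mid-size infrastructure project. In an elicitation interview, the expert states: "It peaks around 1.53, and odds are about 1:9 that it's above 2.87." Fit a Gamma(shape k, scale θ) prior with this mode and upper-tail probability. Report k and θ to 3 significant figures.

k ≈ 5.83, θ ≈ 0.317

Gamma(k,θ) with k>1 has mode (k−1)θ, so θ = 1.53/(k−1).
Need P(X < 2.87) = 0.9 with θ tied to k this way. Start at k = 2, θ = 1.53: P(X<2.87) ≈ 0.559.
Too low — raise k to concentrate. Iterating converges to k ≈ 5.83.
Then θ = 1.53/(5.83−1) ≈ 0.317.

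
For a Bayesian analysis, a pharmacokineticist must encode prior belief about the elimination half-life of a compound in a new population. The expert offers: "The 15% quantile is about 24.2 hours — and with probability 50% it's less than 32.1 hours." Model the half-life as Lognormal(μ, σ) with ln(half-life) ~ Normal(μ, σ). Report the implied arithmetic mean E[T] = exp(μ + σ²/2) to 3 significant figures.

E[T] ≈ 33.3 hours

If T ~ Lognormal(μ,σ) then ln T ~ Normal(μ,σ), so the p-quantile of ln T is μ + z_p·σ.
ln(24.2) = 3.186 and ln(32.1) = 3.469; z_{0.15} = -1.036, z_{0.5} = 0.
σ = (3.469 − 3.186)/(0 − (-1.036)) = 0.273.
μ = 3.186 − (-1.036)·0.273 = 3.469.
E[T] = exp(μ + σ²/2) = exp(3.469 + 0.0371) = 33.3 hours.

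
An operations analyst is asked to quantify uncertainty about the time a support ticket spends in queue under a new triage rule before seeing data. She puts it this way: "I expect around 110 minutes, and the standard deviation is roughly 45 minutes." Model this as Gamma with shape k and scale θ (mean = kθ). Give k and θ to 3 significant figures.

For Gamma(k, scale θ): mean = kθ, variance = kθ², so CV = 1/√k.
CV = SD/mean = 45/110 = 0.4091, hence k = 1/CV² = 5.98.
Then θ = mean/k = 110/5.98 = 18.4.

k ≈ 5.98, θ ≈ 18.4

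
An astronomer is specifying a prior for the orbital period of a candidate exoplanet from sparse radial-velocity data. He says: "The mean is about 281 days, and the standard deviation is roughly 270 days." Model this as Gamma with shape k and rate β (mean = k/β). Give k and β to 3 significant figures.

k ≈ 1.08, β ≈ 0.00385

For Gamma(k, rate β): mean = k/β, variance = k/β², so CV = 1/√k.
CV = SD/mean = 270/281 = 0.9609, hence k = 1/CV² = 1.08.
Then β = k/mean = 1.08/281 = 0.00385.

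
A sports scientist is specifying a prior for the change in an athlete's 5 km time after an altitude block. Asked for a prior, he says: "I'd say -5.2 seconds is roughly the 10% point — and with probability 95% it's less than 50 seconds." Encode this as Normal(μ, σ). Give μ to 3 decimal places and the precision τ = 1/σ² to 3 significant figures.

μ = 18.974, τ = 0.00281

For Normal(μ,σ), the p-quantile is μ + z_p·σ. Here z_{0.1} = -1.282, z_{0.95} = 1.645.
So -5.2 = μ − 1.282σ and 50 = μ + 1.645σ.
Subtracting: σ = (50 − -5.2)/(1.645 − (-1.282)) = 18.863.
Then μ = -5.2 − (-1.282)·18.863 = 18.974.
Precision τ = 1/σ² = 1/18.86² = 0.00281.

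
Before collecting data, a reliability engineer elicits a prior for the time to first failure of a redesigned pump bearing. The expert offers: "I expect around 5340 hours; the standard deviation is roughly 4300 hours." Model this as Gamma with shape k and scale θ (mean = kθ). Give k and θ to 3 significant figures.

k ≈ 1.54, θ ≈ 3460

For Gamma(k, scale θ): mean = kθ, variance = kθ², so CV = 1/√k.
CV = SD/mean = 4300/5340 = 0.8052, hence k = 1/CV² = 1.54.
Then θ = mean/k = 5340/1.54 = 3460.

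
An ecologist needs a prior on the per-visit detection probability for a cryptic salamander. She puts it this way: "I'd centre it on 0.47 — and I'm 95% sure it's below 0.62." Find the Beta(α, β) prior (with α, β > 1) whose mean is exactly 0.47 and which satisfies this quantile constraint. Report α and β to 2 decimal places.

With mean 0.47 fixed, write α = 0.47s, β = 0.53s where s = α+β.
Need P(θ < 0.62) = 0.95 under Beta(0.47s, 0.53s). Normal approximation: (q−m)/√(m(1−m)/s) ≈ z_{0.95} = 1.64, so s ≈ 0.47·0.53·(1.64)²/(0.62−0.47)² = 30.0.
At s = 30.0: P(θ<0.62) ≈ 0.951. Adjusting to match 0.95 gives s ≈ 29.54.
So α = 0.47·29.54 ≈ 13.89, β = 0.53·29.54 ≈ 15.66.

α ≈ 13.89, β ≈ 15.66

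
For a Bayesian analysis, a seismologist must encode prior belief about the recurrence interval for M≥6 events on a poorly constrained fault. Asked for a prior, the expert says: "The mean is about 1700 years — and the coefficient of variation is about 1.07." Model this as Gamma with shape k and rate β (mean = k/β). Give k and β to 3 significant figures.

For Gamma(k, rate β): mean = k/β, variance = k/β², so CV = 1/√k.
CV = 1.07, hence k = 1/CV² = 0.873.
Then β = k/mean = 0.873/1700 = 0.000514.

k ≈ 0.873, β ≈ 0.000514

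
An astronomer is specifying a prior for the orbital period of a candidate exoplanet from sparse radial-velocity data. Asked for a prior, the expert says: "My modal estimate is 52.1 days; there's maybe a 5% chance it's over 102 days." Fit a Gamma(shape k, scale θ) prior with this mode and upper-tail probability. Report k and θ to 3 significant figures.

k ≈ 7.15, θ ≈ 8.47

Gamma(k,θ) with k>1 has mode (k−1)θ, so θ = 52.1/(k−1).
Need P(X < 102) = 0.95 with θ tied to k this way. Start at k = 2, θ = 52.1: P(X<102) ≈ 0.582.
Too low — raise k to concentrate. Iterating converges to k ≈ 7.15.
Then θ = 52.1/(7.15−1) ≈ 8.47.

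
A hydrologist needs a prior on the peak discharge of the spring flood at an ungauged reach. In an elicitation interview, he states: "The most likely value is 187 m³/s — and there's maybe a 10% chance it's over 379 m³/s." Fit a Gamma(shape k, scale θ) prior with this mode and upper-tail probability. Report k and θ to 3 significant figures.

k ≈ 4.84, θ ≈ 48.6

Gamma(k,θ) with k>1 has mode (k−1)θ, so θ = 187/(k−1).
Need P(X < 379) = 0.9 with θ tied to k this way. Start at k = 2, θ = 187: P(X<379) ≈ 0.601.
Too low — raise k to concentrate. Iterating converges to k ≈ 4.84.
Then θ = 187/(4.84−1) ≈ 48.6.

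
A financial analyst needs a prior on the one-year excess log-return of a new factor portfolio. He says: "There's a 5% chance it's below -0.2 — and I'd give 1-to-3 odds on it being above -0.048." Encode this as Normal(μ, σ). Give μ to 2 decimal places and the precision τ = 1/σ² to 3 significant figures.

μ = -0.09, τ = 233

For Normal(μ,σ), the p-quantile is μ + z_p·σ. Here z_{0.05} = -1.645, z_{0.75} = 0.6745.
So -0.2 = μ − 1.645σ and -0.048 = μ + 0.6745σ.
Subtracting: σ = (-0.048 − -0.2)/(0.6745 − (-1.645)) = 0.07.
Then μ = -0.2 − (-1.645)·0.07 = -0.09.
Precision τ = 1/σ² = 1/0.06554² = 233.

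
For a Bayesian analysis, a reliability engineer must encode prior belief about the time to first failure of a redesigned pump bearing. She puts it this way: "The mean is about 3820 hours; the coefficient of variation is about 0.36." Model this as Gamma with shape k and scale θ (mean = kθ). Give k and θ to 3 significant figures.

k ≈ 7.72, θ ≈ 495

For Gamma(k, scale θ): mean = kθ, variance = kθ², so CV = 1/√k.
CV = 0.36, hence k = 1/CV² = 7.72.
Then θ = mean/k = 3820/7.72 = 495.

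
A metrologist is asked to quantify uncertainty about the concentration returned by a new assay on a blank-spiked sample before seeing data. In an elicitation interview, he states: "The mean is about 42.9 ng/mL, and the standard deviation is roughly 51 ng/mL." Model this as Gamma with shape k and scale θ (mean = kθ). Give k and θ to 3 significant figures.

For Gamma(k, scale θ): mean = kθ, variance = kθ², so CV = 1/√k.
CV = SD/mean = 51/42.9 = 1.189, hence k = 1/CV² = 0.708.
Then θ = mean/k = 42.9/0.708 = 60.6.

k ≈ 0.708, θ ≈ 60.6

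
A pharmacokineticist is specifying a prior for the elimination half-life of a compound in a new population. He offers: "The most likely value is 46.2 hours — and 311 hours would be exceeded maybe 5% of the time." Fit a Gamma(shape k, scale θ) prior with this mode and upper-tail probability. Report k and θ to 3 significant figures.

Gamma(k,θ) with k>1 has mode (k−1)θ, so θ = 46.2/(k−1).
Need P(X < 311) = 0.95 with θ tied to k this way. Start at k = 2, θ = 46.2: P(X<311) ≈ 0.991.
Too high — lower k to spread out. Iterating converges to k ≈ 1.61.
Then θ = 46.2/(1.61−1) ≈ 76.

k ≈ 1.61, θ ≈ 76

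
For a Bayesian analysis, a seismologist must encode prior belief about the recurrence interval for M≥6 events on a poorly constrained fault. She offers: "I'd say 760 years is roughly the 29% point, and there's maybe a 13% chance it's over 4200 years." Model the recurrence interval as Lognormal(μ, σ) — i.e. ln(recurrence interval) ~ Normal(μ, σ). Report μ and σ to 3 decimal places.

If T ~ Lognormal(μ,σ) then ln T ~ Normal(μ,σ), so the p-quantile of ln T is μ + z_p·σ.
ln(760) = 6.633 and ln(4200) = 8.343; z_{0.29} = -0.5534, z_{0.87} = 1.126.
σ = (8.343 − 6.633)/(1.126 − (-0.5534)) = 1.018.
μ = 6.633 − (-0.5534)·1.018 = 7.197.

μ ≈ 7.197, σ ≈ 1.018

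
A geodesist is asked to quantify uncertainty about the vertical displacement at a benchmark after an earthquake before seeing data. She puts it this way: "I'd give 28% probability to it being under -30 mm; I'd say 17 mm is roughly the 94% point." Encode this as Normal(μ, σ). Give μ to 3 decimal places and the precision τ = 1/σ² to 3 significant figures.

For Normal(μ,σ), the p-quantile is μ + z_p·σ. Here z_{0.28} = -0.5828, z_{0.94} = 1.555.
So -30 = μ − 0.5828σ and 17 = μ + 1.555σ.
Subtracting: σ = (17 − -30)/(1.555 − (-0.5828)) = 21.987.
Then μ = -30 − (-0.5828)·21.987 = -17.185.
Precision τ = 1/σ² = 1/21.99² = 0.00207.

μ = -17.185, τ = 0.00207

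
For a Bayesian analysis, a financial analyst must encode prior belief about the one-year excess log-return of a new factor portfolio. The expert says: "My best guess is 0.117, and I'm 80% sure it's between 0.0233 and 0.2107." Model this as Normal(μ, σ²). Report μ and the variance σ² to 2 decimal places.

μ = 0.12, σ² = 0.01

A symmetric 80% interval runs μ ± z·σ with z = 1.282.
Half-width = 0.0937, so σ = 0.0937/1.282 = 0.073 and σ² = 0.01.
μ is the stated best guess, 0.12.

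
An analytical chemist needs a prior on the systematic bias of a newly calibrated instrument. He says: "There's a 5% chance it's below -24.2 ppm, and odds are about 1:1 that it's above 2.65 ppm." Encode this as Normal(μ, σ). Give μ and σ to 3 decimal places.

μ = 2.650, σ = 16.324

The p-quantile of Normal(μ,σ) is μ + z_p·σ, with z_{0.05} = -1.645 and z_{0.5} = 0.
Eliminate σ: μ = (z₂·x₁ − z₁·x₂)/(z₂ − z₁) = (0·-24.2 − (-1.645)·2.65)/1.645 = 2.650.
Then σ = (x₂ − x₁)/(z₂ − z₁) = (2.65 − -24.2)/1.645 = 16.324.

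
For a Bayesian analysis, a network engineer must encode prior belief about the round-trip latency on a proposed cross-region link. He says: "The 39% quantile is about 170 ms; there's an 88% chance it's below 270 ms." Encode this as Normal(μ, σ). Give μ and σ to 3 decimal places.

The p-quantile of Normal(μ,σ) is μ + z_p·σ, with z_{0.39} = -0.2793 and z_{0.88} = 1.175.
Eliminate σ: μ = (z₂·x₁ − z₁·x₂)/(z₂ − z₁) = (1.175·170 − (-0.2793)·270)/1.454 = 189.206.
Then σ = (x₂ − x₁)/(z₂ − z₁) = (270 − 170)/1.454 = 68.761.

μ = 189.206, σ = 68.761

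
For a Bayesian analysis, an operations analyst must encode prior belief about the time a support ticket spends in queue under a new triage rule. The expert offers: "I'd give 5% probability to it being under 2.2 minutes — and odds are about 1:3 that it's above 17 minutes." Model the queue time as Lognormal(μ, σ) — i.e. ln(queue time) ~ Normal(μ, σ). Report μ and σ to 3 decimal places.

μ ≈ 2.239, σ ≈ 0.882

If T ~ Lognormal(μ,σ) then ln T ~ Normal(μ,σ), so the p-quantile of ln T is μ + z_p·σ.
ln(2.2) = 0.7885 and ln(17) = 2.833; z_{0.05} = -1.645, z_{0.75} = 0.6745.
σ = (2.833 − 0.7885)/(0.6745 − (-1.645)) = 0.882.
μ = 0.7885 − (-1.645)·0.882 = 2.239.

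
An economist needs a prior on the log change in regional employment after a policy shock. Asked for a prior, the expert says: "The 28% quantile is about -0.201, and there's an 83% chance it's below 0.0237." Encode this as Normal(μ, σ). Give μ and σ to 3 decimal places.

For Normal(μ,σ), the p-quantile is μ + z_p·σ. Here z_{0.28} = -0.5828, z_{0.83} = 0.9542.
So -0.201 = μ − 0.5828σ and 0.0237 = μ + 0.9542σ.
Subtracting: σ = (0.0237 − -0.201)/(0.9542 − (-0.5828)) = 0.146.
Then μ = -0.201 − (-0.5828)·0.146 = -0.116.

μ = -0.116, σ = 0.146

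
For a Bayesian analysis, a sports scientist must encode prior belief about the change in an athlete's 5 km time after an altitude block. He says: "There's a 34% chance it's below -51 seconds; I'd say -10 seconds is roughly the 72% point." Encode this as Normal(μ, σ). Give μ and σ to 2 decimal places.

For Normal(μ,σ), the p-quantile is μ + z_p·σ. Here z_{0.34} = -0.4125, z_{0.72} = 0.5828.
So -51 = μ − 0.4125σ and -10 = μ + 0.5828σ.
Subtracting: σ = (-10 − -51)/(0.5828 − (-0.4125)) = 41.19.
Then μ = -51 − (-0.4125)·41.19 = -34.01.

μ = -34.01, σ = 41.19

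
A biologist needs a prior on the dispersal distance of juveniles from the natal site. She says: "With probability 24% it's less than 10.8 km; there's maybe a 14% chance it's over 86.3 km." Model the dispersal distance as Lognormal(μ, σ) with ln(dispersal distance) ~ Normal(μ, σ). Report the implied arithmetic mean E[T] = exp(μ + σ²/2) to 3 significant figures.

If T ~ Lognormal(μ,σ) then ln T ~ Normal(μ,σ), so the p-quantile of ln T is μ + z_p·σ.
ln(10.8) = 2.38 and ln(86.3) = 4.458; z_{0.24} = -0.7063, z_{0.86} = 1.08.
σ = (4.458 − 2.38)/(1.08 − (-0.7063)) = 1.163.
μ = 2.38 − (-0.7063)·1.163 = 3.201.
E[T] = exp(μ + σ²/2) = exp(3.201 + 0.6766) = 48.3 km.

E[T] ≈ 48.3 km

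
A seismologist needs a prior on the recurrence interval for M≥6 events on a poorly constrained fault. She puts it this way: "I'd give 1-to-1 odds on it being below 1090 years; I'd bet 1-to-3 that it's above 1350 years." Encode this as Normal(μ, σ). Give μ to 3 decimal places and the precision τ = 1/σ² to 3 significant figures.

The p-quantile of Normal(μ,σ) is μ + z_p·σ, with z_{0.5} = 0 and z_{0.75} = 0.6745.
Eliminate σ: μ = (z₂·x₁ − z₁·x₂)/(z₂ − z₁) = (0.6745·1090 − (0)·1350)/0.6745 = 1090.000.
Then σ = (x₂ − x₁)/(z₂ − z₁) = (1350 − 1090)/0.6745 = 385.477.
Precision τ = 1/σ² = 1/385.5² = 6.73e-06.

μ = 1090.000, τ = 6.73e-06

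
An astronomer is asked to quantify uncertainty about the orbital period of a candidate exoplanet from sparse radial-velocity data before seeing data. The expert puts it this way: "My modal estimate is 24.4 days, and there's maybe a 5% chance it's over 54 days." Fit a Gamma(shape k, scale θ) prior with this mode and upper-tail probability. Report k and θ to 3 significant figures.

Gamma(k,θ) with k>1 has mode (k−1)θ, so θ = 24.4/(k−1).
Need P(X < 54) = 0.95 with θ tied to k this way. Start at k = 2, θ = 24.4: P(X<54) ≈ 0.649.
Too low — raise k to concentrate. Iterating converges to k ≈ 5.36.
Then θ = 24.4/(5.36−1) ≈ 5.6.

k ≈ 5.36, θ ≈ 5.6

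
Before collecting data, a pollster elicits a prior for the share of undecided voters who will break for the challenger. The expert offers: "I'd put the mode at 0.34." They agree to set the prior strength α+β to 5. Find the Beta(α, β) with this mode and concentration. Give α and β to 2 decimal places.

For α,β > 1 the Beta mode is (α−1)/(α+β−2). With α+β = 5, the mode is (α−1)/3.
Set (α−1)/3 = 0.34 → α = 1 + 0.34·3 = 2.02.
β = 5 − α = 2.98.

α = 2.02, β = 2.98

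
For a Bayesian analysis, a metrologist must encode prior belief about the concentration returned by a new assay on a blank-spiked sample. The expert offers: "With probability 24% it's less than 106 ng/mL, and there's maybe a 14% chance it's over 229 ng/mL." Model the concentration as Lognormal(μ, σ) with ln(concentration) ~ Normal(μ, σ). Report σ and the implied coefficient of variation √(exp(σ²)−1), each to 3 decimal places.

If T ~ Lognormal(μ,σ) then ln T ~ Normal(μ,σ), so the p-quantile of ln T is μ + z_p·σ.
ln(106) = 4.663 and ln(229) = 5.434; z_{0.24} = -0.7063, z_{0.86} = 1.08.
σ = (5.434 − 4.663)/(1.08 − (-0.7063)) = 0.431.
μ = 4.663 − (-0.7063)·0.431 = 4.968.
CV = √(exp(σ²)−1) = √(exp(0.1859)−1) = 0.452.

σ ≈ 0.431, CV ≈ 0.452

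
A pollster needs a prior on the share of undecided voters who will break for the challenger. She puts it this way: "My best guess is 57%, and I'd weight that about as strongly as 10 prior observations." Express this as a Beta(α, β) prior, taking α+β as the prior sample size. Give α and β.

Under the effective-sample-size interpretation, Beta(α, β) has prior mean α/(α+β) and prior sample size α+β.
So α+β = 10 and α/(α+β) = 0.57, giving α = 0.57·10 = 5.7 and β = 10 − 5.7 = 4.3.

α = 5.7, β = 4.3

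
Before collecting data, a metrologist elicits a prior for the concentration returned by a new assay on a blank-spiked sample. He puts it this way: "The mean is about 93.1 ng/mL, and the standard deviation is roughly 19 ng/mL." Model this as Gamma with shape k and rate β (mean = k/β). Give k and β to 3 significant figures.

k ≈ 24, β ≈ 0.258

For Gamma(k, rate β): mean = k/β, variance = k/β², so CV = 1/√k.
CV = SD/mean = 19/93.1 = 0.2041, hence k = 1/CV² = 24.
Then β = k/mean = 24/93.1 = 0.258.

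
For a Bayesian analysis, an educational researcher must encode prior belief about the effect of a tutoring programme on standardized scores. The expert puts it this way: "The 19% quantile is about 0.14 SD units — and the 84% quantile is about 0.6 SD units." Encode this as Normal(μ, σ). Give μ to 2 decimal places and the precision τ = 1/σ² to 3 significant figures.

μ = 0.36, τ = 16.6

For Normal(μ,σ), the p-quantile is μ + z_p·σ. Here z_{0.19} = -0.8779, z_{0.84} = 0.9945.
So 0.14 = μ − 0.8779σ and 0.6 = μ + 0.9945σ.
Subtracting: σ = (0.6 − 0.14)/(0.9945 − (-0.8779)) = 0.25.
Then μ = 0.14 − (-0.8779)·0.25 = 0.36.
Precision τ = 1/σ² = 1/0.2457² = 16.6.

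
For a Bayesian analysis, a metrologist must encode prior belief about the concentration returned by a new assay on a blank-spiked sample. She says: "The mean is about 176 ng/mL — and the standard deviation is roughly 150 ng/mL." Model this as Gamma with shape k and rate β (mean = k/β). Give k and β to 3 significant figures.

k ≈ 1.38, β ≈ 0.00782

For Gamma(k, rate β): mean = k/β, variance = k/β², so CV = 1/√k.
CV = SD/mean = 150/176 = 0.8523, hence k = 1/CV² = 1.38.
Then β = k/mean = 1.38/176 = 0.00782.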